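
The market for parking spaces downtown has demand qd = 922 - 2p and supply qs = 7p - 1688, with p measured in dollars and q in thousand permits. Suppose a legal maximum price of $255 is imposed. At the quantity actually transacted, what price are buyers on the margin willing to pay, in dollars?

Equilibrium: 922 - 2p = 7p - 1688, so 2610 = 9p and p* = 290, q* = 342.
Because the ceiling (255) lies below the market-clearing price, it is binding.
At p = 255: qd = 922 - 2·255 = 412 and qs = 7·255 - 1688 = 97.
Only 97 units reach the market. On the demand curve, the marginal buyer's willingness to pay at q = 97 is (922 - 97)/2 = 412.5.

412.5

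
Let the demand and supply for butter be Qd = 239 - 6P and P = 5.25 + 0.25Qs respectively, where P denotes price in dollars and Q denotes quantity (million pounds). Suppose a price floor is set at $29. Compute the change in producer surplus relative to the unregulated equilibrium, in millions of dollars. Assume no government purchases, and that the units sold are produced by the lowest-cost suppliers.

Rearranging supply gives Qs = 4P - 21. In a free market, 239 - 6P = 4P - 21 gives the equilibrium P* = 26, Q* = 83.
Since 29 > 26, the floor is binding.
At P = 29: Qd = 239 - 6·29 = 65 and Qs = 4·29 - 21 = 95.
Producer surplus without the control is ½ · (26 - 5.25) · 83 = 861.125.
With the floor, 65 units are sold at 29. The supply price at Q = 65 is 21.5, so PS = ½ · [(29 - 5.25) + (29 - 21.5)] · 65 = 1015.625.
Change in producer surplus = 1015.625 - 861.125 = 154.5.

154.5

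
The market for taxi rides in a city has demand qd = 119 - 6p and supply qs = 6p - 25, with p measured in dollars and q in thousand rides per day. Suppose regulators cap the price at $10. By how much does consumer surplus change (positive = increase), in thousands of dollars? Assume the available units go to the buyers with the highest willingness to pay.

Setting quantity demanded equal to quantity supplied, 119 - 6p = 6p - 25, gives p* = 12 and q* = 47.
Because the ceiling (10) lies below the market-clearing price, it is binding.
At p = 10: qd = 119 - 6·10 = 59 and qs = 6·10 - 25 = 35.
Consumer surplus without the control is ½ · (119/6 - 12) · 47 = 2209/12.
With the ceiling, 35 units are sold at 10 (assume they go to the highest-value buyers). The demand price at q = 35 is 14, so CS = ½ · [(119/6 - 10) + (14 - 10)] · 35 = 2905/12.
Change in consumer surplus = 2905/12 - 2209/12 = 58.

58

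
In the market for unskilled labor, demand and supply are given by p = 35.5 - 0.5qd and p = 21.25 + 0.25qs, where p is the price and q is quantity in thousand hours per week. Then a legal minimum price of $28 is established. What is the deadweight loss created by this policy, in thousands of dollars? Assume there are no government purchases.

Rearranging demand gives qd = 71 - 2p; rearranging supply gives qs = 4p - 85. Without the control the market clears where 71 - 2p = 4p - 85, i.e. p* = 26 and q* = 19.
The floor of 28 is above the equilibrium price 26, so it binds.
At p = 28: qd = 71 - 2·28 = 15 and qs = 4·28 - 85 = 27.
Quantity traded falls to 15. At q = 15 the demand price is (71 - 15)/2 = 28 and the supply price is (85 + 15)/4 = 25.
Deadweight loss = ½ · (28 - 25) · (19 - 15) = ½ · 3 · 4 = 6.

6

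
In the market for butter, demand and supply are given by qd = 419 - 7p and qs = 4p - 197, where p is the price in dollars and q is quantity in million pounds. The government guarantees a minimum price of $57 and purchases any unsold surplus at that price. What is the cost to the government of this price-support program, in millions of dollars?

627

Without the control the market clears where 419 - 7p = 4p - 197, i.e. p* = 56 and q* = 27.
The floor of 57 is above the equilibrium price 56, so it binds.
At p = 57: qd = 419 - 7·57 = 20 and qs = 4·57 - 197 = 31.
Surplus = qs - qd = 11.
Government expenditure = surplus × support price = 11 × 57 = 627.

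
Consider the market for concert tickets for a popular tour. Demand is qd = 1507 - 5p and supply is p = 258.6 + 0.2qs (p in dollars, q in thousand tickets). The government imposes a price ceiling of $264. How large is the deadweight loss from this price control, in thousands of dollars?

Rearranging supply gives qs = 5p - 1293. Without the control the market clears where 1507 - 5p = 5p - 1293, i.e. p* = 280 and q* = 107.
Because the ceiling (264) lies below the market-clearing price, it is binding.
At p = 264: qd = 1507 - 5·264 = 187 and qs = 5·264 - 1293 = 27.
Quantity traded falls to 27. At q = 27 the demand price is (1507 - 27)/5 = 296 and the supply price is (1293 + 27)/5 = 264.
Deadweight loss = ½ · (296 - 264) · (107 - 27) = ½ · 32 · 80 = 1280.

1280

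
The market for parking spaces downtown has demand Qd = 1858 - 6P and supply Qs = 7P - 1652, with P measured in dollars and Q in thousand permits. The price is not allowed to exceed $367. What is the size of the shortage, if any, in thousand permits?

0

Setting quantity demanded equal to quantity supplied, 1858 - 6P = 7P - 1652, gives P* = 270 and Q* = 238.
The ceiling of 367 is above the equilibrium price 270, so it is not binding; the market clears at P* = 270, Q* = 238.
Since the control does not bind, there is no shortage.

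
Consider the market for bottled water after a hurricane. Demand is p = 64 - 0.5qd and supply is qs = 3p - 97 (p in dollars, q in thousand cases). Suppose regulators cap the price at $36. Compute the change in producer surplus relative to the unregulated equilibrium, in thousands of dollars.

-220.5

Rearranging demand gives qd = 128 - 2p. Equilibrium: 128 - 2p = 3p - 97, so 225 = 5p and p* = 45, q* = 38.
Because the ceiling (36) lies below the market-clearing price, it is binding.
At p = 36: qd = 128 - 2·36 = 56 and qs = 3·36 - 97 = 11.
Producer surplus without the control is ½ · (45 - 97/3) · 38 = 722/3.
With the ceiling, producers sell 11 units at 36, so PS = ½ · (36 - 97/3) · 11 = 121/6.
Change in producer surplus = 121/6 - 722/3 = -220.5.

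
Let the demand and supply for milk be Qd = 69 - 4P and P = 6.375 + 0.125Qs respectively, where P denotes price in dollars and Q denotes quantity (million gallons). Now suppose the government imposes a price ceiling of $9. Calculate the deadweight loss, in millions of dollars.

Rearranging supply gives Qs = 8P - 51. Setting quantity demanded equal to quantity supplied, 69 - 4P = 8P - 51, gives P* = 10 and Q* = 29.
The ceiling of 9 is below the equilibrium price 10, so it binds.
At P = 9: Qd = 69 - 4·9 = 33 and Qs = 8·9 - 51 = 21.
Quantity traded falls to 21. At Q = 21 the demand price is (69 - 21)/4 = 12 and the supply price is (51 + 21)/8 = 9.
Deadweight loss = ½ · (12 - 9) · (29 - 21) = ½ · 3 · 8 = 12.

12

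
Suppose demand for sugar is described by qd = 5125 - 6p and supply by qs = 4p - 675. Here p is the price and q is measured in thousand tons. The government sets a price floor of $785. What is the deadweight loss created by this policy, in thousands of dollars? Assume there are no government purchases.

315187.5

Setting quantity demanded equal to quantity supplied, 5125 - 6p = 4p - 675, gives p* = 580 and q* = 1645.
The floor of 785 is above the equilibrium price 580, so it binds.
At p = 785: qd = 5125 - 6·785 = 415 and qs = 4·785 - 675 = 2465.
Quantity traded falls to 415. At q = 415 the demand price is (5125 - 415)/6 = 785 and the supply price is (675 + 415)/4 = 272.5.
Deadweight loss = ½ · (785 - 272.5) · (1645 - 415) = ½ · 512.5 · 1230 = 315187.5.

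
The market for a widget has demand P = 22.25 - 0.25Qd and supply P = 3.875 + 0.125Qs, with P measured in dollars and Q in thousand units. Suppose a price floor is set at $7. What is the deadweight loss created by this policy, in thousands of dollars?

0

Rearranging demand gives Qd = 89 - 4P; rearranging supply gives Qs = 8P - 31. Without the control the market clears where 89 - 4P = 8P - 31, i.e. P* = 10 and Q* = 49.
Since 7 is below P* = 10, the floor does not bind and the free-market outcome prevails.
Since the control does not bind, no trades are prevented and deadweight loss is zero.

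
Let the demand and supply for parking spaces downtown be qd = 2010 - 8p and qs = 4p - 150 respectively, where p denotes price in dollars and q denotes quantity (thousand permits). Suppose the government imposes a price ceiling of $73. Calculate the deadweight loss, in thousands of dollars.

Without the control the market clears where 2010 - 8p = 4p - 150, i.e. p* = 180 and q* = 570.
Because the ceiling (73) lies below the market-clearing price, it is binding.
At p = 73: qd = 2010 - 8·73 = 1426 and qs = 4·73 - 150 = 142.
Quantity traded falls to 142. At q = 142 the demand price is (2010 - 142)/8 = 233.5 and the supply price is (150 + 142)/4 = 73.
Deadweight loss = ½ · (233.5 - 73) · (570 - 142) = ½ · 160.5 · 428 = 34347.

34347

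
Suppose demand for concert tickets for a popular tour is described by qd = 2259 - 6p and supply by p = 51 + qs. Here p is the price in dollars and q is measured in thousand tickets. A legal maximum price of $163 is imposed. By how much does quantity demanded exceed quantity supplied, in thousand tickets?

Rearranging supply gives qs = p - 51. Setting quantity demanded equal to quantity supplied, 2259 - 6p = p - 51, gives p* = 330 and q* = 279.
Because the ceiling (163) lies below the market-clearing price, it is binding.
At p = 163: qd = 2259 - 6·163 = 1281 and qs = 163 - 51 = 112.
Shortage = qd - qs = 1281 - 112 = 1169.

1169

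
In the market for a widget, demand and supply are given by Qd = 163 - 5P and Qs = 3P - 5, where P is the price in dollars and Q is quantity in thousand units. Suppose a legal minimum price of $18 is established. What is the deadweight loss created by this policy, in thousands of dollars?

In a free market, 163 - 5P = 3P - 5 gives the equilibrium P* = 21, Q* = 58.
The floor of 18 is below the equilibrium price 21, so it is not binding; the market clears at P* = 21, Q* = 58.
Since the control does not bind, no trades are prevented and deadweight loss is zero.

0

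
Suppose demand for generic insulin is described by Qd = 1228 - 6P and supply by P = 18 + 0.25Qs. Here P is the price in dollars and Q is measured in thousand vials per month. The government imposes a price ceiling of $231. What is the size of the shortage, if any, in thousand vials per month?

Rearranging supply gives Qs = 4P - 72. Without the control the market clears where 1228 - 6P = 4P - 72, i.e. P* = 130 and Q* = 448.
The ceiling of 231 is above the equilibrium price 130, so it is not binding; the market clears at P* = 130, Q* = 448.
Since the control does not bind, there is no shortage.

0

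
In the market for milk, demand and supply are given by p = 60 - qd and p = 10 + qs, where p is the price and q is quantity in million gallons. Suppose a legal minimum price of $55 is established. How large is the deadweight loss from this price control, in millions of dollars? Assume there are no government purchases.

400

Rearranging demand gives qd = 60 - p; rearranging supply gives qs = p - 10. Setting quantity demanded equal to quantity supplied, 60 - p = p - 10, gives p* = 35 and q* = 25.
Since 55 > 35, the floor is binding.
At p = 55: qd = 60 - 55 = 5 and qs = 55 - 10 = 45.
Quantity traded falls to 5. At q = 5 the demand price is 60 - 5 = 55 and the supply price is 10 + 5 = 15.
Deadweight loss = ½ · (55 - 15) · (25 - 5) = ½ · 40 · 20 = 400.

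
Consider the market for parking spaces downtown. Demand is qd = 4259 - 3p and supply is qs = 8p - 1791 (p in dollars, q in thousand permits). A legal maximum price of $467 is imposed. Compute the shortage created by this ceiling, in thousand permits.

913

In a free market, 4259 - 3p = 8p - 1791 gives the equilibrium p* = 550, q* = 2609.
The ceiling of 467 is below the equilibrium price 550, so it binds.
At p = 467: qd = 4259 - 3·467 = 2858 and qs = 8·467 - 1791 = 1945.
Shortage = qd - qs = 2858 - 1945 = 913.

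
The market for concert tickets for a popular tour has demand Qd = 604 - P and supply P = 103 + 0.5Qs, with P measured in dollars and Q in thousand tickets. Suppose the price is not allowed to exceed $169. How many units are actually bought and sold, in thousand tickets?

Rearranging supply gives Qs = 2P - 206. Setting quantity demanded equal to quantity supplied, 604 - P = 2P - 206, gives P* = 270 and Q* = 334.
Since 169 < 270, the ceiling is binding.
At P = 169: Qd = 604 - 169 = 435 and Qs = 2·169 - 206 = 132.
The quantity actually transacted is the short side, supply: 132.

132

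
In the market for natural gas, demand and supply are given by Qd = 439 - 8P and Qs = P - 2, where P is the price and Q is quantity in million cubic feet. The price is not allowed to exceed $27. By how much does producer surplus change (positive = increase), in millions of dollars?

Equilibrium: 439 - 8P = P - 2, so 441 = 9P and P* = 49, Q* = 47.
The ceiling of 27 is below the equilibrium price 49, so it binds.
At P = 27: Qd = 439 - 8·27 = 223 and Qs = 27 - 2 = 25.
Producer surplus without the control is ½ · (49 - 2) · 47 = 1104.5.
With the ceiling, producers sell 25 units at 27, so PS = ½ · (27 - 2) · 25 = 312.5.
Change in producer surplus = 312.5 - 1104.5 = -792.

-792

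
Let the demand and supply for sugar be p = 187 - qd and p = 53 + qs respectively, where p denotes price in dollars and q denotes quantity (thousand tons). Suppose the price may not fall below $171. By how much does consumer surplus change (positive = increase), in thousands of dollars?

Rearranging demand gives qd = 187 - p; rearranging supply gives qs = p - 53. In a free market, 187 - p = p - 53 gives the equilibrium p* = 120, q* = 67.
The floor of 171 is above the equilibrium price 120, so it binds.
At p = 171: qd = 187 - 171 = 16 and qs = 171 - 53 = 118.
Consumer surplus without the control is ½ · (187 - 120) · 67 = 2244.5.
With the floor, consumers buy 16 units at 171, so CS = ½ · (187 - 171) · 16 = 128.
Change in consumer surplus = 128 - 2244.5 = -2116.5.

-2116.5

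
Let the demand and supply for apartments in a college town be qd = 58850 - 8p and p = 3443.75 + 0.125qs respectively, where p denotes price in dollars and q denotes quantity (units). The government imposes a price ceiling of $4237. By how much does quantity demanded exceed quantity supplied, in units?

18608

Rearranging supply gives qs = 8p - 27550. Equilibrium: 58850 - 8p = 8p - 27550, so 86400 = 16p and p* = 5400, q* = 15650.
The ceiling of 4237 is below the equilibrium price 5400, so it binds.
At p = 4237: qd = 58850 - 8·4237 = 24954 and qs = 8·4237 - 27550 = 6346.
Shortage = qd - qs = 24954 - 6346 = 18608.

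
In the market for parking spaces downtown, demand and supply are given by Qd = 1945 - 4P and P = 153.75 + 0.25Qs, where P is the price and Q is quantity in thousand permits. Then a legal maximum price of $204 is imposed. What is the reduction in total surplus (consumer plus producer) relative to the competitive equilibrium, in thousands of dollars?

Rearranging supply gives Qs = 4P - 615. Without the control the market clears where 1945 - 4P = 4P - 615, i.e. P* = 320 and Q* = 665.
Since 204 < 320, the ceiling is binding.
At P = 204: Qd = 1945 - 4·204 = 1129 and Qs = 4·204 - 615 = 201.
Quantity traded falls to 201. At Q = 201 the demand price is (1945 - 201)/4 = 436 and the supply price is (615 + 201)/4 = 204.
Deadweight loss = ½ · (436 - 204) · (665 - 201) = ½ · 232 · 464 = 53824.

53824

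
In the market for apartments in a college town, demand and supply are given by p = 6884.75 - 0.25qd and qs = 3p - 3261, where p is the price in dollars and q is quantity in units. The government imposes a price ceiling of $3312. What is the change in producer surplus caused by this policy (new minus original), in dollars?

Rearranging demand gives qd = 27539 - 4p. Equilibrium: 27539 - 4p = 3p - 3261, so 30800 = 7p and p* = 4400, q* = 9939.
Because the ceiling (3312) lies below the market-clearing price, it is binding.
At p = 3312: qd = 27539 - 4·3312 = 14291 and qs = 3·3312 - 3261 = 6675.
Producer surplus without the control is ½ · (4400 - 1087) · 9939 = 16463953.5.
With the ceiling, producers sell 6675 units at 3312, so PS = ½ · (3312 - 1087) · 6675 = 7425937.5.
Change in producer surplus = 7425937.5 - 16463953.5 = -9038016.

-9038016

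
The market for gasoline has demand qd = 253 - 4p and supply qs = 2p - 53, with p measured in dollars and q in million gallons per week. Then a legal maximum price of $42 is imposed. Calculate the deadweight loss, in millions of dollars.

121.5

In a free market, 253 - 4p = 2p - 53 gives the equilibrium p* = 51, q* = 49.
Since 42 < 51, the ceiling is binding.
At p = 42: qd = 253 - 4·42 = 85 and qs = 2·42 - 53 = 31.
Quantity traded falls to 31. At q = 31 the demand price is (253 - 31)/4 = 55.5 and the supply price is (53 + 31)/2 = 42.
Deadweight loss = ½ · (55.5 - 42) · (49 - 31) = ½ · 13.5 · 18 = 121.5.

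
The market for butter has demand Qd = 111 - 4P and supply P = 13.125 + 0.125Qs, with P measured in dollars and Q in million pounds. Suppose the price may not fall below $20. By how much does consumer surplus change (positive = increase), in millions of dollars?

Rearranging supply gives Qs = 8P - 105. Without the control the market clears where 111 - 4P = 8P - 105, i.e. P* = 18 and Q* = 39.
Since 20 > 18, the floor is binding.
At P = 20: Qd = 111 - 4·20 = 31 and Qs = 8·20 - 105 = 55.
Consumer surplus without the control is ½ · (27.75 - 18) · 39 = 190.125.
With the floor, consumers buy 31 units at 20, so CS = ½ · (27.75 - 20) · 31 = 120.125.
Change in consumer surplus = 120.125 - 190.125 = -70.

-70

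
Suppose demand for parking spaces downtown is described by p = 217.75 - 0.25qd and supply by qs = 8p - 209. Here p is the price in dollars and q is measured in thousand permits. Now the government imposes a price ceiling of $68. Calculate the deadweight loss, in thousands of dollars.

Rearranging demand gives qd = 871 - 4p. Without the control the market clears where 871 - 4p = 8p - 209, i.e. p* = 90 and q* = 511.
Because the ceiling (68) lies below the market-clearing price, it is binding.
At p = 68: qd = 871 - 4·68 = 599 and qs = 8·68 - 209 = 335.
Quantity traded falls to 335. At q = 335 the demand price is (871 - 335)/4 = 134 and the supply price is (209 + 335)/8 = 68.
Deadweight loss = ½ · (134 - 68) · (511 - 335) = ½ · 66 · 176 = 5808.

5808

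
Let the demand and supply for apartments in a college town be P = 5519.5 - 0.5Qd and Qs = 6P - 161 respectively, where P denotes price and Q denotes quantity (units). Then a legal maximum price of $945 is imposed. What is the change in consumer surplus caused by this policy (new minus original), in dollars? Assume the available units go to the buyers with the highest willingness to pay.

643370

Rearranging demand gives Qd = 11039 - 2P. Setting quantity demanded equal to quantity supplied, 11039 - 2P = 6P - 161, gives P* = 1400 and Q* = 8239.
Since 945 < 1400, the ceiling is binding.
At P = 945: Qd = 11039 - 2·945 = 9149 and Qs = 6·945 - 161 = 5509.
Consumer surplus without the control is ½ · (5519.5 - 1400) · 8239 = 16970280.25.
With the ceiling, 5509 units are sold at 945 (assume they go to the highest-value buyers). The demand price at Q = 5509 is 2765, so CS = ½ · [(5519.5 - 945) + (2765 - 945)] · 5509 = 17613650.25.
Change in consumer surplus = 17613650.25 - 16970280.25 = 643370.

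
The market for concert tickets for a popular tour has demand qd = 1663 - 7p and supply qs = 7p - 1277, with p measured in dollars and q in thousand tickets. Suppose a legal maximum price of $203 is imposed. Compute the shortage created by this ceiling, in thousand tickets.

98

Setting quantity demanded equal to quantity supplied, 1663 - 7p = 7p - 1277, gives p* = 210 and q* = 193.
Since 203 < 210, the ceiling is binding.
At p = 203: qd = 1663 - 7·203 = 242 and qs = 7·203 - 1277 = 144.
Shortage = qd - qs = 242 - 144 = 98.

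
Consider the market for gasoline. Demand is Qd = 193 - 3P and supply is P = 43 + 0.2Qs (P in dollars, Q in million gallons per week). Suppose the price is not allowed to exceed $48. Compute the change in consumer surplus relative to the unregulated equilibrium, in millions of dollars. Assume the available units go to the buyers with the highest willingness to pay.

Rearranging supply gives Qs = 5P - 215. Without the control the market clears where 193 - 3P = 5P - 215, i.e. P* = 51 and Q* = 40.
The ceiling of 48 is below the equilibrium price 51, so it binds.
At P = 48: Qd = 193 - 3·48 = 49 and Qs = 5·48 - 215 = 25.
Consumer surplus without the control is ½ · (193/3 - 51) · 40 = 800/3.
With the ceiling, 25 units are sold at 48 (assume they go to the highest-value buyers). The demand price at Q = 25 is 56, so CS = ½ · [(193/3 - 48) + (56 - 48)] · 25 = 1825/6.
Change in consumer surplus = 1825/6 - 800/3 = 37.5.

37.5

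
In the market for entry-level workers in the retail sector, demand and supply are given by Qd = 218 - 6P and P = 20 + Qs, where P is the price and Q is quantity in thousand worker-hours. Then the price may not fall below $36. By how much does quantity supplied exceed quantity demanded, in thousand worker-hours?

14

Rearranging supply gives Qs = P - 20. Setting quantity demanded equal to quantity supplied, 218 - 6P = P - 20, gives P* = 34 and Q* = 14.
Because the floor (36) lies above the market-clearing price, it is binding.
At P = 36: Qd = 218 - 6·36 = 2 and Qs = 36 - 20 = 16.
Surplus = Qs - Qd = 16 - 2 = 14.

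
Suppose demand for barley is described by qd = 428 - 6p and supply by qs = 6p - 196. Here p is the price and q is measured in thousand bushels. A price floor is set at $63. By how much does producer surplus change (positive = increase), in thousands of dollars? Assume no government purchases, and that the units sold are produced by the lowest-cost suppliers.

Setting quantity demanded equal to quantity supplied, 428 - 6p = 6p - 196, gives p* = 52 and q* = 116.
Since 63 > 52, the floor is binding.
At p = 63: qd = 428 - 6·63 = 50 and qs = 6·63 - 196 = 182.
Producer surplus without the control is ½ · (52 - 98/3) · 116 = 3364/3.
With the floor, 50 units are sold at 63. The supply price at q = 50 is 41, so PS = ½ · [(63 - 98/3) + (63 - 41)] · 50 = 3925/3.
Change in producer surplus = 3925/3 - 3364/3 = 187.

187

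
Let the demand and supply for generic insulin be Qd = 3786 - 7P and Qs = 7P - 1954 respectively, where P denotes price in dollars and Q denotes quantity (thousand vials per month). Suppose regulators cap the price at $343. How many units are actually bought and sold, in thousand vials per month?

447

Equilibrium: 3786 - 7P = 7P - 1954, so 5740 = 14P and P* = 410, Q* = 916.
Since 343 < 410, the ceiling is binding.
At P = 343: Qd = 3786 - 7·343 = 1385 and Qs = 7·343 - 1954 = 447.
The quantity actually transacted is the short side, supply: 447.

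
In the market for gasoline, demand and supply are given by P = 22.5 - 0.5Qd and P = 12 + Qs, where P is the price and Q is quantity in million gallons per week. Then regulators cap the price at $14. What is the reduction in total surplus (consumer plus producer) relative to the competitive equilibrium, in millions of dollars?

Rearranging demand gives Qd = 45 - 2P; rearranging supply gives Qs = P - 12. Without the control the market clears where 45 - 2P = P - 12, i.e. P* = 19 and Q* = 7.
The ceiling of 14 is below the equilibrium price 19, so it binds.
At P = 14: Qd = 45 - 2·14 = 17 and Qs = 14 - 12 = 2.
Quantity traded falls to 2. At Q = 2 the demand price is (45 - 2)/2 = 21.5 and the supply price is 12 + 2 = 14.
Deadweight loss = ½ · (21.5 - 14) · (7 - 2) = ½ · 7.5 · 5 = 18.75.

18.75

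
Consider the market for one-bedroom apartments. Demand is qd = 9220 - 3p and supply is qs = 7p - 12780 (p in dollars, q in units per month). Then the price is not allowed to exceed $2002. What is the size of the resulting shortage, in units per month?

Setting quantity demanded equal to quantity supplied, 9220 - 3p = 7p - 12780, gives p* = 2200 and q* = 2620.
Since 2002 < 2200, the ceiling is binding.
At p = 2002: qd = 9220 - 3·2002 = 3214 and qs = 7·2002 - 12780 = 1234.
Shortage = qd - qs = 3214 - 1234 = 1980.

1980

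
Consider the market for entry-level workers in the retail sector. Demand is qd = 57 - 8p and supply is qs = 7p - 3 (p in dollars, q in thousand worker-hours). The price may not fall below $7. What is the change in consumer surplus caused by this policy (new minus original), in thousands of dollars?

Setting quantity demanded equal to quantity supplied, 57 - 8p = 7p - 3, gives p* = 4 and q* = 25.
Since 7 > 4, the floor is binding.
At p = 7: qd = 57 - 8·7 = 1 and qs = 7·7 - 3 = 46.
Consumer surplus without the control is ½ · (7.125 - 4) · 25 = 39.0625.
With the floor, consumers buy 1 units at 7, so CS = ½ · (7.125 - 7) · 1 = 0.0625.
Change in consumer surplus = 0.0625 - 39.0625 = -39.

-39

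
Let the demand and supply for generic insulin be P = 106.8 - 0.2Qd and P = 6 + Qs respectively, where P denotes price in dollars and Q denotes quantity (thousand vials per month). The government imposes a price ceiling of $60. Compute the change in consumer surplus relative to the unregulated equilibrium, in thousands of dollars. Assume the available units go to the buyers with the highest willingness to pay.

Rearranging demand gives Qd = 534 - 5P; rearranging supply gives Qs = P - 6. Equilibrium: 534 - 5P = P - 6, so 540 = 6P and P* = 90, Q* = 84.
Because the ceiling (60) lies below the market-clearing price, it is binding.
At P = 60: Qd = 534 - 5·60 = 234 and Qs = 60 - 6 = 54.
Consumer surplus without the control is ½ · (106.8 - 90) · 84 = 705.6.
With the ceiling, 54 units are sold at 60 (assume they go to the highest-value buyers). The demand price at Q = 54 is 96, so CS = ½ · [(106.8 - 60) + (96 - 60)] · 54 = 2235.6.
Change in consumer surplus = 2235.6 - 705.6 = 1530.

1530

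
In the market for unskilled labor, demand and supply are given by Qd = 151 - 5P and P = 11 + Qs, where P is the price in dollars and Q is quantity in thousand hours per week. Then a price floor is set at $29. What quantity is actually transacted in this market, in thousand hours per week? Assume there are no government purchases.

6

Rearranging supply gives Qs = P - 11. Without the control the market clears where 151 - 5P = P - 11, i.e. P* = 27 and Q* = 16.
Since 29 > 27, the floor is binding.
At P = 29: Qd = 151 - 5·29 = 6 and Qs = 29 - 11 = 18.
The quantity actually transacted is the short side, demand: 6.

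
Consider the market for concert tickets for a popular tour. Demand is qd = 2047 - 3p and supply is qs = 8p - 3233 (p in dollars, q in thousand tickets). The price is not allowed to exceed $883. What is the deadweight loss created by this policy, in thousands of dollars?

In a free market, 2047 - 3p = 8p - 3233 gives the equilibrium p* = 480, q* = 607.
Since 883 is above p* = 480, the ceiling does not bind and the free-market outcome prevails.
Since the control does not bind, no trades are prevented and deadweight loss is zero.

0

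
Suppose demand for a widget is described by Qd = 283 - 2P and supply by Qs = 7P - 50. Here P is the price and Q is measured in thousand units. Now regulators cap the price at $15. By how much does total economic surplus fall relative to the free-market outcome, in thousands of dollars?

Without the control the market clears where 283 - 2P = 7P - 50, i.e. P* = 37 and Q* = 209.
Since 15 < 37, the ceiling is binding.
At P = 15: Qd = 283 - 2·15 = 253 and Qs = 7·15 - 50 = 55.
Quantity traded falls to 55. At Q = 55 the demand price is (283 - 55)/2 = 114 and the supply price is (50 + 55)/7 = 15.
Deadweight loss = ½ · (114 - 15) · (209 - 55) = ½ · 99 · 154 = 7623.

7623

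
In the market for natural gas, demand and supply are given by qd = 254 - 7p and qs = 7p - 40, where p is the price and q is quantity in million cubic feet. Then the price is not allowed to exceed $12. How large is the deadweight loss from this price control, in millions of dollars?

In a free market, 254 - 7p = 7p - 40 gives the equilibrium p* = 21, q* = 107.
Since 12 < 21, the ceiling is binding.
At p = 12: qd = 254 - 7·12 = 170 and qs = 7·12 - 40 = 44.
Quantity traded falls to 44. At q = 44 the demand price is (254 - 44)/7 = 30 and the supply price is (40 + 44)/7 = 12.
Deadweight loss = ½ · (30 - 12) · (107 - 44) = ½ · 18 · 63 = 567.

567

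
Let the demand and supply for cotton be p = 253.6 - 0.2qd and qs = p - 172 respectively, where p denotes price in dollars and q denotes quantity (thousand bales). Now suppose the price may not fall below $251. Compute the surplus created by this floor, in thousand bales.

Rearranging demand gives qd = 1268 - 5p. Setting quantity demanded equal to quantity supplied, 1268 - 5p = p - 172, gives p* = 240 and q* = 68.
Since 251 > 240, the floor is binding.
At p = 251: qd = 1268 - 5·251 = 13 and qs = 251 - 172 = 79.
Surplus = qs - qd = 79 - 13 = 66.

66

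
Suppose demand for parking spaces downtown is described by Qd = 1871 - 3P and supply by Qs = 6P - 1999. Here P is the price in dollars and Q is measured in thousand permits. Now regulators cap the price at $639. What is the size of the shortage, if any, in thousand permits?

Setting quantity demanded equal to quantity supplied, 1871 - 3P = 6P - 1999, gives P* = 430 and Q* = 581.
The ceiling of 639 is above the equilibrium price 430, so it is not binding; the market clears at P* = 430, Q* = 581.
Since the control does not bind, there is no shortage.

0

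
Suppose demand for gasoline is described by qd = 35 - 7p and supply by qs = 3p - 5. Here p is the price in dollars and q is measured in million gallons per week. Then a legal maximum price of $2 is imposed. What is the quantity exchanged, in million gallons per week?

Setting quantity demanded equal to quantity supplied, 35 - 7p = 3p - 5, gives p* = 4 and q* = 7.
The ceiling of 2 is below the equilibrium price 4, so it binds.
At p = 2: qd = 35 - 7·2 = 21 and qs = 3·2 - 5 = 1.
The quantity actually transacted is the short side, supply: 1.

1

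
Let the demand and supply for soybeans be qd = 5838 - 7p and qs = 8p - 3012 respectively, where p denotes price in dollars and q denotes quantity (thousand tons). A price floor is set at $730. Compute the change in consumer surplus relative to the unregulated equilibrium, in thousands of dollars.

-170520

In a free market, 5838 - 7p = 8p - 3012 gives the equilibrium p* = 590, q* = 1708.
The floor of 730 is above the equilibrium price 590, so it binds.
At p = 730: qd = 5838 - 7·730 = 728 and qs = 8·730 - 3012 = 2828.
Consumer surplus without the control is ½ · (834 - 590) · 1708 = 208376.
With the floor, consumers buy 728 units at 730, so CS = ½ · (834 - 730) · 728 = 37856.
Change in consumer surplus = 37856 - 208376 = -170520.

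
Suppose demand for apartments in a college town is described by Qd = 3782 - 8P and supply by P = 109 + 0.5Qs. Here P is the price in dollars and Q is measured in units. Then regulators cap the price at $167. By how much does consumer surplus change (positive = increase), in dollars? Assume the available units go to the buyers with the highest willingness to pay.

Rearranging supply gives Qs = 2P - 218. Without the control the market clears where 3782 - 8P = 2P - 218, i.e. P* = 400 and Q* = 582.
Since 167 < 400, the ceiling is binding.
At P = 167: Qd = 3782 - 8·167 = 2446 and Qs = 2·167 - 218 = 116.
Consumer surplus without the control is ½ · (472.75 - 400) · 582 = 21170.25.
With the ceiling, 116 units are sold at 167 (assume they go to the highest-value buyers). The demand price at Q = 116 is 458.25, so CS = ½ · [(472.75 - 167) + (458.25 - 167)] · 116 = 34626.
Change in consumer surplus = 34626 - 21170.25 = 13455.75.

13455.75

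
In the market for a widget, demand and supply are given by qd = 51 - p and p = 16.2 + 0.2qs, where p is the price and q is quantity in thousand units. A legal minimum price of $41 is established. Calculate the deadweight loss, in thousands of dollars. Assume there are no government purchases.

216.6

Rearranging supply gives qs = 5p - 81. Equilibrium: 51 - p = 5p - 81, so 132 = 6p and p* = 22, q* = 29.
Since 41 > 22, the floor is binding.
At p = 41: qd = 51 - 41 = 10 and qs = 5·41 - 81 = 124.
Quantity traded falls to 10. At q = 10 the demand price is 51 - 10 = 41 and the supply price is (81 + 10)/5 = 18.2.
Deadweight loss = ½ · (41 - 18.2) · (29 - 10) = ½ · 22.8 · 19 = 216.6.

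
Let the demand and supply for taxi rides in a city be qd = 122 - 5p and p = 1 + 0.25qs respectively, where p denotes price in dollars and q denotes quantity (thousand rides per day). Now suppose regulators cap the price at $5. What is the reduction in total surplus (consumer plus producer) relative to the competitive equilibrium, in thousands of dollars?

Rearranging supply gives qs = 4p - 4. In a free market, 122 - 5p = 4p - 4 gives the equilibrium p* = 14, q* = 52.
Since 5 < 14, the ceiling is binding.
At p = 5: qd = 122 - 5·5 = 97 and qs = 4·5 - 4 = 16.
Quantity traded falls to 16. At q = 16 the demand price is (122 - 16)/5 = 21.2 and the supply price is (4 + 16)/4 = 5.
Deadweight loss = ½ · (21.2 - 5) · (52 - 16) = ½ · 16.2 · 36 = 291.6.

291.6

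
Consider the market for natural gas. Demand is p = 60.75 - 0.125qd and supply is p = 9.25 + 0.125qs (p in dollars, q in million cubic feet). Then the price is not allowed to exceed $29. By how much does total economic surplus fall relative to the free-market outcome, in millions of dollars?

288

Rearranging demand gives qd = 486 - 8p; rearranging supply gives qs = 8p - 74. Equilibrium: 486 - 8p = 8p - 74, so 560 = 16p and p* = 35, q* = 206.
The ceiling of 29 is below the equilibrium price 35, so it binds.
At p = 29: qd = 486 - 8·29 = 254 and qs = 8·29 - 74 = 158.
Quantity traded falls to 158. At q = 158 the demand price is (486 - 158)/8 = 41 and the supply price is (74 + 158)/8 = 29.
Deadweight loss = ½ · (41 - 29) · (206 - 158) = ½ · 12 · 48 = 288.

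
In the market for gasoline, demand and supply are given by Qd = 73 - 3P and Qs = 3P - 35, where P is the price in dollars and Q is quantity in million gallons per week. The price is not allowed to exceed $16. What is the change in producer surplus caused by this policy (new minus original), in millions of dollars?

-32

Equilibrium: 73 - 3P = 3P - 35, so 108 = 6P and P* = 18, Q* = 19.
The ceiling of 16 is below the equilibrium price 18, so it binds.
At P = 16: Qd = 73 - 3·16 = 25 and Qs = 3·16 - 35 = 13.
Producer surplus without the control is ½ · (18 - 35/3) · 19 = 361/6.
With the ceiling, producers sell 13 units at 16, so PS = ½ · (16 - 35/3) · 13 = 169/6.
Change in producer surplus = 169/6 - 361/6 = -32.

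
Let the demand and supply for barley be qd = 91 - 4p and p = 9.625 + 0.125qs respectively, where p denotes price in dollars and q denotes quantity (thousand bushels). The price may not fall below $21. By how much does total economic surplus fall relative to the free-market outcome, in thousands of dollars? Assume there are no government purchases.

147

Rearranging supply gives qs = 8p - 77. Without the control the market clears where 91 - 4p = 8p - 77, i.e. p* = 14 and q* = 35.
The floor of 21 is above the equilibrium price 14, so it binds.
At p = 21: qd = 91 - 4·21 = 7 and qs = 8·21 - 77 = 91.
Quantity traded falls to 7. At q = 7 the demand price is (91 - 7)/4 = 21 and the supply price is (77 + 7)/8 = 10.5.
Deadweight loss = ½ · (21 - 10.5) · (35 - 7) = ½ · 10.5 · 28 = 147.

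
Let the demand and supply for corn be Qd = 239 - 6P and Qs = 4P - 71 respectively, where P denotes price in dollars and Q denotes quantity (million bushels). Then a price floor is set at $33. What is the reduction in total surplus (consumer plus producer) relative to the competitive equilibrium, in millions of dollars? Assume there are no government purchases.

Equilibrium: 239 - 6P = 4P - 71, so 310 = 10P and P* = 31, Q* = 53.
Since 33 > 31, the floor is binding.
At P = 33: Qd = 239 - 6·33 = 41 and Qs = 4·33 - 71 = 61.
Quantity traded falls to 41. At Q = 41 the demand price is (239 - 41)/6 = 33 and the supply price is (71 + 41)/4 = 28.
Deadweight loss = ½ · (33 - 28) · (53 - 41) = ½ · 5 · 12 = 30.

30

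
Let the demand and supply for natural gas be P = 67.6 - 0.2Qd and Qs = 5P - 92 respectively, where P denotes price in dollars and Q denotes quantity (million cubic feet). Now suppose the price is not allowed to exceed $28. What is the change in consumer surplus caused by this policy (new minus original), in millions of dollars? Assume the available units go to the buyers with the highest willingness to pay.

157.5

Rearranging demand gives Qd = 338 - 5P. Setting quantity demanded equal to quantity supplied, 338 - 5P = 5P - 92, gives P* = 43 and Q* = 123.
The ceiling of 28 is below the equilibrium price 43, so it binds.
At P = 28: Qd = 338 - 5·28 = 198 and Qs = 5·28 - 92 = 48.
Consumer surplus without the control is ½ · (67.6 - 43) · 123 = 1512.9.
With the ceiling, 48 units are sold at 28 (assume they go to the highest-value buyers). The demand price at Q = 48 is 58, so CS = ½ · [(67.6 - 28) + (58 - 28)] · 48 = 1670.4.
Change in consumer surplus = 1670.4 - 1512.9 = 157.5.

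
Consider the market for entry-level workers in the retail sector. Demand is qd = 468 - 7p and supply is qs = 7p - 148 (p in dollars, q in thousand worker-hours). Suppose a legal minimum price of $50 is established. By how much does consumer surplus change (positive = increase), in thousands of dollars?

In a free market, 468 - 7p = 7p - 148 gives the equilibrium p* = 44, q* = 160.
The floor of 50 is above the equilibrium price 44, so it binds.
At p = 50: qd = 468 - 7·50 = 118 and qs = 7·50 - 148 = 202.
Consumer surplus without the control is ½ · (468/7 - 44) · 160 = 12800/7.
With the floor, consumers buy 118 units at 50, so CS = ½ · (468/7 - 50) · 118 = 6962/7.
Change in consumer surplus = 6962/7 - 12800/7 = -834.

-834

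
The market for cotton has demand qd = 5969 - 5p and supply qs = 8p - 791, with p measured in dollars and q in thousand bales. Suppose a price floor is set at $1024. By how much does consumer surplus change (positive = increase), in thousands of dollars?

-1062936

Setting quantity demanded equal to quantity supplied, 5969 - 5p = 8p - 791, gives p* = 520 and q* = 3369.
Since 1024 > 520, the floor is binding.
At p = 1024: qd = 5969 - 5·1024 = 849 and qs = 8·1024 - 791 = 7401.
Consumer surplus without the control is ½ · (1193.8 - 520) · 3369 = 1135016.1.
With the floor, consumers buy 849 units at 1024, so CS = ½ · (1193.8 - 1024) · 849 = 72080.1.
Change in consumer surplus = 72080.1 - 1135016.1 = -1062936.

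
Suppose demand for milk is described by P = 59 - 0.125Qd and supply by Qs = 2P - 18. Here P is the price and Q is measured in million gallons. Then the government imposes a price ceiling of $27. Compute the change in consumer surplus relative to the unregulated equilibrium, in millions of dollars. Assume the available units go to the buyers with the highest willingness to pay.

671

Rearranging demand gives Qd = 472 - 8P. Without the control the market clears where 472 - 8P = 2P - 18, i.e. P* = 49 and Q* = 80.
Since 27 < 49, the ceiling is binding.
At P = 27: Qd = 472 - 8·27 = 256 and Qs = 2·27 - 18 = 36.
Consumer surplus without the control is ½ · (59 - 49) · 80 = 400.
With the ceiling, 36 units are sold at 27 (assume they go to the highest-value buyers). The demand price at Q = 36 is 54.5, so CS = ½ · [(59 - 27) + (54.5 - 27)] · 36 = 1071.
Change in consumer surplus = 1071 - 400 = 671.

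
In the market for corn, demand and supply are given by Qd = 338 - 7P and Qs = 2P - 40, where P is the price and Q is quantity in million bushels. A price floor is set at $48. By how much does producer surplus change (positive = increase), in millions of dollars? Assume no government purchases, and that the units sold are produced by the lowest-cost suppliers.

Equilibrium: 338 - 7P = 2P - 40, so 378 = 9P and P* = 42, Q* = 44.
The floor of 48 is above the equilibrium price 42, so it binds.
At P = 48: Qd = 338 - 7·48 = 2 and Qs = 2·48 - 40 = 56.
Producer surplus without the control is ½ · (42 - 20) · 44 = 484.
With the floor, 2 units are sold at 48. The supply price at Q = 2 is 21, so PS = ½ · [(48 - 20) + (48 - 21)] · 2 = 55.
Change in producer surplus = 55 - 484 = -429.

-429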